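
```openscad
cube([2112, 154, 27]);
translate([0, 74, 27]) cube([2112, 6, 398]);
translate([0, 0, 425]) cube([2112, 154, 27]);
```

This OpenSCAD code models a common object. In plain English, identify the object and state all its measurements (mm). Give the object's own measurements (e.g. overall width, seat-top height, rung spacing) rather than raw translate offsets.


An I-beam lying along x, 2112 mm long. Overall section height 452 mm. Two flanges 154 mm wide (y) and 27 mm thick, one on the floor and one at the top; a web 6 mm thick runs between them, centred on the flange width.


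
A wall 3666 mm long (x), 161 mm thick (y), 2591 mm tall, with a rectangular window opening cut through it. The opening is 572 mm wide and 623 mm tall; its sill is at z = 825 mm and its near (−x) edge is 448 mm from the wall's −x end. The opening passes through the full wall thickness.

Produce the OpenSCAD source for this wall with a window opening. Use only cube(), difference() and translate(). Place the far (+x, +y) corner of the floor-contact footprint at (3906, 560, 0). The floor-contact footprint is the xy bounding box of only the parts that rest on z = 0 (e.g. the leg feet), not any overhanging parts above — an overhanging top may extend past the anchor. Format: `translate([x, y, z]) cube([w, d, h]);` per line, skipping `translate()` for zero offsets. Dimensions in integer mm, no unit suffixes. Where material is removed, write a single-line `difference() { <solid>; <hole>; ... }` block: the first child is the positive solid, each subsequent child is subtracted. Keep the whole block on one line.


difference() { translate([240, 399, 0]) cube([3666, 161, 2591]); translate([688, 399, 825]) cube([572, 161, 623]); }


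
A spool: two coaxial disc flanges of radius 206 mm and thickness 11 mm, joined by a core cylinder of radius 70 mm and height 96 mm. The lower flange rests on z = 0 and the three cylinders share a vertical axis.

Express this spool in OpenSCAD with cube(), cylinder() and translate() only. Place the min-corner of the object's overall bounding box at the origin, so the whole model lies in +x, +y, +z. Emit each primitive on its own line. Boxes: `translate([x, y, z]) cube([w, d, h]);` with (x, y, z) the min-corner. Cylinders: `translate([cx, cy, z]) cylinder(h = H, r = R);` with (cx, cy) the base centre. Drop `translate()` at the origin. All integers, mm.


translate([206, 206, 0]) cylinder(h = 11, r = 206);
translate([206, 206, 11]) cylinder(h = 96, r = 70);
translate([206, 206, 107]) cylinder(h = 11, r = 206);


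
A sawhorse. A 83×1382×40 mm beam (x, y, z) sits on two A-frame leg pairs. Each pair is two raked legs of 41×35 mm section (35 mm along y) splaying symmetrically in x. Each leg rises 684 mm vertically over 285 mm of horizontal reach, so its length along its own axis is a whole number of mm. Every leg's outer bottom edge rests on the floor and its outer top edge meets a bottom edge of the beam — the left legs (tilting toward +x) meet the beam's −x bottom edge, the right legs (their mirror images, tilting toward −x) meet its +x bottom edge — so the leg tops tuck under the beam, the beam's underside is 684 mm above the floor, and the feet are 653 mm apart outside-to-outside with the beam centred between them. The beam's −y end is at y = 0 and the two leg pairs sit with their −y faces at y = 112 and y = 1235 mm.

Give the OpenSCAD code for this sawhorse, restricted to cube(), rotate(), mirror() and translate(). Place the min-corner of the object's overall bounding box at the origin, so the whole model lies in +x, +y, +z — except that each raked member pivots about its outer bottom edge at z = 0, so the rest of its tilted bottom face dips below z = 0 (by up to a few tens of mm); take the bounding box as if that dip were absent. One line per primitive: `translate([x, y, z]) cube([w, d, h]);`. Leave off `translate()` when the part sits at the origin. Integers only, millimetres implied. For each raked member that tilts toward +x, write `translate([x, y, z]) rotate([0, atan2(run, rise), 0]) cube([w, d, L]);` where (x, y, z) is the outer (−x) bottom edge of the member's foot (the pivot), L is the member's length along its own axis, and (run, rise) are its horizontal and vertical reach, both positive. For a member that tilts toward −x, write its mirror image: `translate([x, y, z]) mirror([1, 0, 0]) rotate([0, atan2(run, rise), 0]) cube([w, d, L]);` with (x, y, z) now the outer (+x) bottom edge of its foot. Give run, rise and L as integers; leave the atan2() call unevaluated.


translate([285, 0, 684]) cube([83, 1382, 40]);
translate([0, 112, 0]) rotate([0, atan2(285, 684), 0]) cube([41, 35, 741]);
translate([653, 112, 0]) mirror([1, 0, 0]) rotate([0, atan2(285, 684), 0]) cube([41, 35, 741]);
translate([0, 1235, 0]) rotate([0, atan2(285, 684), 0]) cube([41, 35, 741]);
translate([653, 1235, 0]) mirror([1, 0, 0]) rotate([0, atan2(285, 684), 0]) cube([41, 35, 741]);


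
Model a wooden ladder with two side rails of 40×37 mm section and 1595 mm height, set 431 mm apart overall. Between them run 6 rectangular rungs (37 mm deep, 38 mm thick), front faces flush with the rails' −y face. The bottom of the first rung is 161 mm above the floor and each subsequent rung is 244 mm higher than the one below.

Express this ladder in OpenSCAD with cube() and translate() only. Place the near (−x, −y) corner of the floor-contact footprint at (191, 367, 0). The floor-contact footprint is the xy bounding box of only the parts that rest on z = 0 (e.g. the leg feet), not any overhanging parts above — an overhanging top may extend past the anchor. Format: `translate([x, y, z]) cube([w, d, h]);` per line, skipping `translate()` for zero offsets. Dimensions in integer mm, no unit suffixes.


translate([191, 367, 0]) cube([40, 37, 1595]);
translate([582, 367, 0]) cube([40, 37, 1595]);
translate([231, 367, 161]) cube([351, 37, 38]);
translate([231, 367, 405]) cube([351, 37, 38]);
translate([231, 367, 649]) cube([351, 37, 38]);
translate([231, 367, 893]) cube([351, 37, 38]);
translate([231, 367, 1137]) cube([351, 37, 38]);
translate([231, 367, 1381]) cube([351, 37, 38]);


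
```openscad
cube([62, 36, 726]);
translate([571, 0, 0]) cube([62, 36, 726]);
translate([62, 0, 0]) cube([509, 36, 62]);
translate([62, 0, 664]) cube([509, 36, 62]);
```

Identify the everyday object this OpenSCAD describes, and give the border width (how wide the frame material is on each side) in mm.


A picture frame. The border width is 62 mm.

Four thin pieces enclosing a rectangular opening — a picture frame. The two full-height stiles are 726 mm tall; the top rail sits at z = 664 and is 62 mm tall, so the border above the opening is 726 − 664 = 62 mm, matching the stile x-width.


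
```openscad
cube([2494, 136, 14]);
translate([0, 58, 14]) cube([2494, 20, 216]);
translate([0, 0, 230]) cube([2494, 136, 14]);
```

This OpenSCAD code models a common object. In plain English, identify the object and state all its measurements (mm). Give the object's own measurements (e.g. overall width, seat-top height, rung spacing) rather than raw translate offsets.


An I-beam lying along x, 2494 mm long. Overall section height 244 mm. Two flanges 136 mm wide (y) and 14 mm thick, one on the floor and one at the top; a web 20 mm thick runs between them, centred on the flange width.


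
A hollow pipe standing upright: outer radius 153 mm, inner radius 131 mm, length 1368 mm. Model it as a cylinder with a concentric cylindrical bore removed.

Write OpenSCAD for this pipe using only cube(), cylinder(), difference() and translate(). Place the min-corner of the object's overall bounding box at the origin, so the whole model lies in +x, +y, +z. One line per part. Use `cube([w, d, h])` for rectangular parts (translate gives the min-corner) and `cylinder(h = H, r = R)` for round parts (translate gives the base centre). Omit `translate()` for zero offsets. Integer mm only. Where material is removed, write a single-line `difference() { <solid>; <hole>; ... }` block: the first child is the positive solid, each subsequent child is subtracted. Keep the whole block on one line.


difference() { translate([153, 153, 0]) cylinder(h = 1368, r = 153); translate([153, 153, 0]) cylinder(h = 1368, r = 131); }


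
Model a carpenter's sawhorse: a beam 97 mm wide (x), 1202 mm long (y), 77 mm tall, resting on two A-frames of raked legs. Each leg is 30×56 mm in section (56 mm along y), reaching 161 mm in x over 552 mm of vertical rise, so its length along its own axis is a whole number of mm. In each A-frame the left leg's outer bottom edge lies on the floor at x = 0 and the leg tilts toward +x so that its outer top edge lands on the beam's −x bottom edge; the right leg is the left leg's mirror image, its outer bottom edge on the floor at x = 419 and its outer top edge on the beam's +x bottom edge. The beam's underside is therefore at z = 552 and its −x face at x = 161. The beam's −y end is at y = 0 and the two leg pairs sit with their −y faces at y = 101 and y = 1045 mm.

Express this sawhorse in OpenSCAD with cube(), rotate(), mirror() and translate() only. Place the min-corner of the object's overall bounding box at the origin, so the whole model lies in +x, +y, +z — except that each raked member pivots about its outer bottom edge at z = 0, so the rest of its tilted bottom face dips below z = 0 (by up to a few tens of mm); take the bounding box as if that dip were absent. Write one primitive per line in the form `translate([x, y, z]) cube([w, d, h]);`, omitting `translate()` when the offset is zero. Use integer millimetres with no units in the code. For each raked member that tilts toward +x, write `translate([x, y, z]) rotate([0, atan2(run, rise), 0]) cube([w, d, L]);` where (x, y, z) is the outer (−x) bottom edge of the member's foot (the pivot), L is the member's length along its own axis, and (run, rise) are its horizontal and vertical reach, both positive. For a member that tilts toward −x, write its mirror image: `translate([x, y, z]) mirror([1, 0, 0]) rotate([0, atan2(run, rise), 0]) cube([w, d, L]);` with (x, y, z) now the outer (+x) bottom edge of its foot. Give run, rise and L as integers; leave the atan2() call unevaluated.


// leg length = √(161² + 552²) = 575
// right-leg outer foot x = 2·161 + 97 = 419
// beam min-corner = (161, 0, 552)
translate([161, 0, 552]) cube([97, 1202, 77]);
translate([0, 101, 0]) rotate([0, atan2(161, 552), 0]) cube([30, 56, 575]);
translate([419, 101, 0]) mirror([1, 0, 0]) rotate([0, atan2(161, 552), 0]) cube([30, 56, 575]);
translate([0, 1045, 0]) rotate([0, atan2(161, 552), 0]) cube([30, 56, 575]);
translate([419, 1045, 0]) mirror([1, 0, 0]) rotate([0, atan2(161, 552), 0]) cube([30, 56, 575]);


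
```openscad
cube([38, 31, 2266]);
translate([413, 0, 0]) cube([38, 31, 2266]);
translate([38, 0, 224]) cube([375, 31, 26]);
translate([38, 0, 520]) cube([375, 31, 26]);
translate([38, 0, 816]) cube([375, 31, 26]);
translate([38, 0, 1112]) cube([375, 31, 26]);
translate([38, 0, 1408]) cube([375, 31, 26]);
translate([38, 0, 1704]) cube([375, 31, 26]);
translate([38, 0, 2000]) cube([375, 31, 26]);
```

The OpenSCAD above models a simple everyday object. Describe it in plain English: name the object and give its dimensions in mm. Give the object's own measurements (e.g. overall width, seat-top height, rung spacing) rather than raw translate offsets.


A straight ladder. Two 38×31 mm vertical rails, 2266 mm tall, stand 451 mm apart (outside-to-outside) with their front faces coplanar on the −y side. 7 rungs, each 31 mm deep and 26 mm tall, span between the inner faces of the rails, front faces flush with the rails. The lowest rung's underside is at z = 224 mm and rungs are spaced 296 mm apart (underside to underside).


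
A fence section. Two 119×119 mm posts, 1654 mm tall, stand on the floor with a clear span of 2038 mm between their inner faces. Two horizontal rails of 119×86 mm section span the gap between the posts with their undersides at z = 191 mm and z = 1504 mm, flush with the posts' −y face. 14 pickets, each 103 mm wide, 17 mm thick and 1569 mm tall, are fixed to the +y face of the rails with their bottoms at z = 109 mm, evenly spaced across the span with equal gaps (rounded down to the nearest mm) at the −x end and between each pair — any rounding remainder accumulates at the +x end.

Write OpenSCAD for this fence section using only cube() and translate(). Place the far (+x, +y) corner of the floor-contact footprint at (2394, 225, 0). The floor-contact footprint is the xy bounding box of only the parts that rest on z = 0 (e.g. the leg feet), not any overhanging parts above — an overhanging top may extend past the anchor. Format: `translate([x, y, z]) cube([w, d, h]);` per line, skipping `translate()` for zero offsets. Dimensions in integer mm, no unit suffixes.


translate([118, 106, 0]) cube([119, 119, 1654]);
translate([2275, 106, 0]) cube([119, 119, 1654]);
translate([237, 106, 191]) cube([2038, 119, 86]);
translate([237, 106, 1504]) cube([2038, 119, 86]);
translate([276, 225, 109]) cube([103, 17, 1569]);
translate([418, 225, 109]) cube([103, 17, 1569]);
translate([560, 225, 109]) cube([103, 17, 1569]);
translate([702, 225, 109]) cube([103, 17, 1569]);
translate([844, 225, 109]) cube([103, 17, 1569]);
translate([986, 225, 109]) cube([103, 17, 1569]);
translate([1128, 225, 109]) cube([103, 17, 1569]);
translate([1270, 225, 109]) cube([103, 17, 1569]);
translate([1412, 225, 109]) cube([103, 17, 1569]);
translate([1554, 225, 109]) cube([103, 17, 1569]);
translate([1696, 225, 109]) cube([103, 17, 1569]);
translate([1838, 225, 109]) cube([103, 17, 1569]);
translate([1980, 225, 109]) cube([103, 17, 1569]);
translate([2122, 225, 109]) cube([103, 17, 1569]);


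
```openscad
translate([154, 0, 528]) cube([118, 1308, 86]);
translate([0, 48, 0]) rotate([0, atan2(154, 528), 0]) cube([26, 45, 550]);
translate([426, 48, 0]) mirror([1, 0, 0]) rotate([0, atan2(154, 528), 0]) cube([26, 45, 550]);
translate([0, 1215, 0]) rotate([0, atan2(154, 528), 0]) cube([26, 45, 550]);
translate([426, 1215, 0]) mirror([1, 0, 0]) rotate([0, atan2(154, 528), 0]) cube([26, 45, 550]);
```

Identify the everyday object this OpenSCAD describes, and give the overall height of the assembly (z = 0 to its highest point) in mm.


A sawhorse. The overall height is 614 mm.

A beam across two mirrored pairs of raked legs — a sawhorse. The beam's underside is at z = 528 (matching the legs' vertical rise in atan2(154, 528)) and the beam is 86 mm tall, so its top is at 528 + 86 = 614 mm. The raked legs top out at the beam's underside, so that is the highest point.


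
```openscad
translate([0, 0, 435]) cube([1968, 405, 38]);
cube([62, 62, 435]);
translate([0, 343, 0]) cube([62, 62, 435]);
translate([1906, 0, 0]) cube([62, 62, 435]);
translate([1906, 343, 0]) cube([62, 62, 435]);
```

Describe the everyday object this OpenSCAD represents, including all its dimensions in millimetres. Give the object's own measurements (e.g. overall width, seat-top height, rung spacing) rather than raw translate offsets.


A bench: a 1968×405 mm seat slab, 38 mm thick, top at z = 473 mm, on four 62×62 mm square legs flush with the seat corners and standing on z = 0.


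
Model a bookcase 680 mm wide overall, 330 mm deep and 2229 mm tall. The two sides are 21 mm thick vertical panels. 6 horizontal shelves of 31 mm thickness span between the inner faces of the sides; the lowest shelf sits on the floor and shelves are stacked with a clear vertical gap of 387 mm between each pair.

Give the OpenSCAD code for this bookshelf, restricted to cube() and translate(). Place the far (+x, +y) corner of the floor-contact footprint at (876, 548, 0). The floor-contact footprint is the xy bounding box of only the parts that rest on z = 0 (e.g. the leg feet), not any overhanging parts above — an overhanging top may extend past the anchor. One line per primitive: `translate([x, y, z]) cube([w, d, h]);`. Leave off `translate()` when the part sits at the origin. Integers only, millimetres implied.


translate([196, 218, 0]) cube([21, 330, 2229]);
translate([855, 218, 0]) cube([21, 330, 2229]);
translate([217, 218, 0]) cube([638, 330, 31]);
translate([217, 218, 418]) cube([638, 330, 31]);
translate([217, 218, 836]) cube([638, 330, 31]);
translate([217, 218, 1254]) cube([638, 330, 31]);
translate([217, 218, 1672]) cube([638, 330, 31]);
translate([217, 218, 2090]) cube([638, 330, 31]);


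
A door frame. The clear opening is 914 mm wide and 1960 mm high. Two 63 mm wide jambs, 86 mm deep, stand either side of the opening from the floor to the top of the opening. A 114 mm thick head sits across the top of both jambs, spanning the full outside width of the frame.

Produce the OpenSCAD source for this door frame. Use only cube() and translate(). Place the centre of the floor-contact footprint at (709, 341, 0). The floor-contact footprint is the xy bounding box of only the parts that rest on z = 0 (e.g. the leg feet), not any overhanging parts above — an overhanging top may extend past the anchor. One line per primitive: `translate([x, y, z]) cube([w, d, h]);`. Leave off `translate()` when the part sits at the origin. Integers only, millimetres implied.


translate([189, 298, 0]) cube([63, 86, 1960]);
translate([1166, 298, 0]) cube([63, 86, 1960]);
translate([189, 298, 1960]) cube([1040, 86, 114]);


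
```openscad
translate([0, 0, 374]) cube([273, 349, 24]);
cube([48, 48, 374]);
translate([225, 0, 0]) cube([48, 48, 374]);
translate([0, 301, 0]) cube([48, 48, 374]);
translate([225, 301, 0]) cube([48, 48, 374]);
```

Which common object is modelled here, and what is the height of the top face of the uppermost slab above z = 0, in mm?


A stool. The seat height is 398 mm.

A 273×349×24 slab at z = 374 on four corner posts — a stool. The seat top is 374 + 24 = 398 mm.


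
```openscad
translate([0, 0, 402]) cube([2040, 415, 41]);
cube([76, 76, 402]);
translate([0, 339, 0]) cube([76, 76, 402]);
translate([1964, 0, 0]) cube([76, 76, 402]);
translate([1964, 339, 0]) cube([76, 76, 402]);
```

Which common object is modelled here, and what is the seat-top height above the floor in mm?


A bench. The seat-top height is 443 mm.

A long slab on four corner posts — a bench. The slab sits at z = 402 with thickness 41, so the top is 402 + 41 = 443 mm.


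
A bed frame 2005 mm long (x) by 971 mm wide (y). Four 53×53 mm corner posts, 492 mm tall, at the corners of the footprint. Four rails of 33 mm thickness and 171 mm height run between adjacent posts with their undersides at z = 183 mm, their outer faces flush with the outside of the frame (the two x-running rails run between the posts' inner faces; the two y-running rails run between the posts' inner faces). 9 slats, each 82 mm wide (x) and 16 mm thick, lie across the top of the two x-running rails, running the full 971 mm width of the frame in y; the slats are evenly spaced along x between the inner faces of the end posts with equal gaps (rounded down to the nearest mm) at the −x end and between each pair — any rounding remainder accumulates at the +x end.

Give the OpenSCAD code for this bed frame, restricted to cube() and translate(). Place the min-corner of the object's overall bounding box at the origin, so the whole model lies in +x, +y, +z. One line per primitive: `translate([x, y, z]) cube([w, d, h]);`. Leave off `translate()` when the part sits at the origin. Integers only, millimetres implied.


cube([53, 53, 492]);
translate([0, 918, 0]) cube([53, 53, 492]);
translate([1952, 0, 0]) cube([53, 53, 492]);
translate([1952, 918, 0]) cube([53, 53, 492]);
translate([53, 0, 183]) cube([1899, 33, 171]);
translate([53, 938, 183]) cube([1899, 33, 171]);
translate([0, 53, 183]) cube([33, 865, 171]);
translate([1972, 53, 183]) cube([33, 865, 171]);
translate([169, 0, 354]) cube([82, 971, 16]);
translate([367, 0, 354]) cube([82, 971, 16]);
translate([565, 0, 354]) cube([82, 971, 16]);
translate([763, 0, 354]) cube([82, 971, 16]);
translate([961, 0, 354]) cube([82, 971, 16]);
translate([1159, 0, 354]) cube([82, 971, 16]);
translate([1357, 0, 354]) cube([82, 971, 16]);
translate([1555, 0, 354]) cube([82, 971, 16]);
translate([1753, 0, 354]) cube([82, 971, 16]);


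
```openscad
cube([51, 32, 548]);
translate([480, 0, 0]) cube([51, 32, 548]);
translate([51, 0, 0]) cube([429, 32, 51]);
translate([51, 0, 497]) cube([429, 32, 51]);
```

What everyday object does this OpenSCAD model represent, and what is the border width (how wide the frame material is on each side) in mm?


A picture frame. The border width is 51 mm.

Four thin pieces enclosing a rectangular opening — a picture frame. The two full-height stiles are 548 mm tall; the top rail sits at z = 497 and is 51 mm tall, so the border above the opening is 548 − 497 = 51 mm, matching the stile x-width.


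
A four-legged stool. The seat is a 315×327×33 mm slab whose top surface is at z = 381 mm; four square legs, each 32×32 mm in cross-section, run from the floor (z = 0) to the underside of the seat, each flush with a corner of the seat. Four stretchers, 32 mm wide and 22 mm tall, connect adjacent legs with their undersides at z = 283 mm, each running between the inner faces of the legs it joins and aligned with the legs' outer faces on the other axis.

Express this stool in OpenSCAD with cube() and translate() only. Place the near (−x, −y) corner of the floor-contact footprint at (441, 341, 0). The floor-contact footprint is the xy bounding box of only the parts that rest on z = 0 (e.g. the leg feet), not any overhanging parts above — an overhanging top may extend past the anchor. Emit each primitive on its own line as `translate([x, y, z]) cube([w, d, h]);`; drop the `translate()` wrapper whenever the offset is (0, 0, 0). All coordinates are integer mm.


// leg_h = 381 - 33 = 348
// stretcher span = 315 - 2*32 = 251
translate([441, 341, 348]) cube([315, 327, 33]);
translate([441, 341, 0]) cube([32, 32, 348]);
translate([724, 341, 0]) cube([32, 32, 348]);
translate([441, 636, 0]) cube([32, 32, 348]);
translate([724, 636, 0]) cube([32, 32, 348]);
translate([473, 341, 283]) cube([251, 32, 22]);
translate([473, 636, 283]) cube([251, 32, 22]);
translate([441, 373, 283]) cube([32, 263, 22]);
translate([724, 373, 283]) cube([32, 263, 22]);


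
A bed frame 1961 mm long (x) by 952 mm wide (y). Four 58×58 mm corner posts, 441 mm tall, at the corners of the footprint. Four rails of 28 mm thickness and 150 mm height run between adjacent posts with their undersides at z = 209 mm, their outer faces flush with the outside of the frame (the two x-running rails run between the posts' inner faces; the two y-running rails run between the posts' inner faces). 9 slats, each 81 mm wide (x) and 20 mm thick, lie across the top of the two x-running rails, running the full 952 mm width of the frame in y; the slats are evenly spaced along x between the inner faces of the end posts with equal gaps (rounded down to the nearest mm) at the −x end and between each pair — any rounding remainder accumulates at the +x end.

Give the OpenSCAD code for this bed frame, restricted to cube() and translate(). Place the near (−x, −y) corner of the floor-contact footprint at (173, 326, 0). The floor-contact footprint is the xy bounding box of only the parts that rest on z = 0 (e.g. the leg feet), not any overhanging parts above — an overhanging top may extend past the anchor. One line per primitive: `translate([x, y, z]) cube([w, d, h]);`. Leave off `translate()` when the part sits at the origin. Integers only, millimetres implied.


translate([173, 326, 0]) cube([58, 58, 441]);
translate([173, 1220, 0]) cube([58, 58, 441]);
translate([2076, 326, 0]) cube([58, 58, 441]);
translate([2076, 1220, 0]) cube([58, 58, 441]);
translate([231, 326, 209]) cube([1845, 28, 150]);
translate([231, 1250, 209]) cube([1845, 28, 150]);
translate([173, 384, 209]) cube([28, 836, 150]);
translate([2106, 384, 209]) cube([28, 836, 150]);
translate([342, 326, 359]) cube([81, 952, 20]);
translate([534, 326, 359]) cube([81, 952, 20]);
translate([726, 326, 359]) cube([81, 952, 20]);
translate([918, 326, 359]) cube([81, 952, 20]);
translate([1110, 326, 359]) cube([81, 952, 20]);
translate([1302, 326, 359]) cube([81, 952, 20]);
translate([1494, 326, 359]) cube([81, 952, 20]);
translate([1686, 326, 359]) cube([81, 952, 20]);
translate([1878, 326, 359]) cube([81, 952, 20]);


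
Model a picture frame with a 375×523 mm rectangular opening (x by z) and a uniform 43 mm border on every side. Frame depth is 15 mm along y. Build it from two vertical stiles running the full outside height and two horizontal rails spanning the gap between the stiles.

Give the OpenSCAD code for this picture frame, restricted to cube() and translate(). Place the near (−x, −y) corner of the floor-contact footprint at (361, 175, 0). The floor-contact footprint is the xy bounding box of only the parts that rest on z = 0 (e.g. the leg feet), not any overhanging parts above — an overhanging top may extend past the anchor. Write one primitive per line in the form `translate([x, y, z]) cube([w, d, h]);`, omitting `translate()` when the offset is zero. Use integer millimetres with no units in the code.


translate([361, 175, 0]) cube([43, 15, 609]);
translate([779, 175, 0]) cube([43, 15, 609]);
translate([404, 175, 0]) cube([375, 15, 43]);
translate([404, 175, 566]) cube([375, 15, 43]);


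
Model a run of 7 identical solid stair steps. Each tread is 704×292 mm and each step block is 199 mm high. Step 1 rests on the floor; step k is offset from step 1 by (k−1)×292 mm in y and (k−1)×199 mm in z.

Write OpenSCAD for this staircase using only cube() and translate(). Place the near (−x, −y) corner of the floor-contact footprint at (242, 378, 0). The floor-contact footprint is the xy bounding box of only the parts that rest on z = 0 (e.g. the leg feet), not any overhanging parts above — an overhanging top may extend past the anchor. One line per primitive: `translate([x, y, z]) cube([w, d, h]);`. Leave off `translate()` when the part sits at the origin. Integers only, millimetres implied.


translate([242, 378, 0]) cube([704, 292, 199]);
translate([242, 670, 199]) cube([704, 292, 199]);
translate([242, 962, 398]) cube([704, 292, 199]);
translate([242, 1254, 597]) cube([704, 292, 199]);
translate([242, 1546, 796]) cube([704, 292, 199]);
translate([242, 1838, 995]) cube([704, 292, 199]);
translate([242, 2130, 1194]) cube([704, 292, 199]);


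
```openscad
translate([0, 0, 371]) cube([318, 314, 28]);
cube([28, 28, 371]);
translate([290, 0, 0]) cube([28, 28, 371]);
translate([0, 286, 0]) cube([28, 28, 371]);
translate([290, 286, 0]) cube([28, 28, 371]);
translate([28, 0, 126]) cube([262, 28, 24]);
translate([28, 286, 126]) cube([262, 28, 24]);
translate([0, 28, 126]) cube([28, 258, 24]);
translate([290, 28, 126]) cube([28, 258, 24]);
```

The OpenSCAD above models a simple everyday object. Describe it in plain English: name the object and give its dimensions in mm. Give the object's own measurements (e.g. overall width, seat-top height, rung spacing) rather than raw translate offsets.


A four-legged stool. The seat is a 318×314×28 mm slab whose top surface is at z = 399 mm; four square legs, each 28×28 mm in cross-section, run from the floor (z = 0) to the underside of the seat, each flush with a corner of the seat. Four stretchers, 28 mm wide and 24 mm tall, connect adjacent legs with their undersides at z = 126 mm, each running between the inner faces of the legs it joins and aligned with the legs' outer faces on the other axis.


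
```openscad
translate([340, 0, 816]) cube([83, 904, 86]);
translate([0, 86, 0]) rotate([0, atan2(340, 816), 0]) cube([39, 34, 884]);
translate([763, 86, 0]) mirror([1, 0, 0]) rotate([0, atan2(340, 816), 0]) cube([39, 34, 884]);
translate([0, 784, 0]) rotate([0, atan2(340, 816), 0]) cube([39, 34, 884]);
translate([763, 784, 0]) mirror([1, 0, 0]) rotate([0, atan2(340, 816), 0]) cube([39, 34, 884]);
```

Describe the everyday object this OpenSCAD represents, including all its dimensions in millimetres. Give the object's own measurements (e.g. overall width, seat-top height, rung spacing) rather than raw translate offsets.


A sawhorse. A 83×904×86 mm beam (x, y, z) sits on two A-frame leg pairs. Each pair is two raked legs of 39×34 mm section (34 mm along y) splaying symmetrically in x. Each leg rises 816 mm vertically over 340 mm of horizontal reach and is 884 mm long along its own axis. Every leg's outer bottom edge rests on the floor and its outer top edge meets a bottom edge of the beam — the left legs (tilting toward +x) meet the beam's −x bottom edge, the right legs (their mirror images, tilting toward −x) meet its +x bottom edge — so the leg tops tuck under the beam, the beam's underside is 816 mm above the floor, and the feet are 763 mm apart outside-to-outside with the beam centred between them. The two leg pairs are set in 86 mm from either end of the beam.


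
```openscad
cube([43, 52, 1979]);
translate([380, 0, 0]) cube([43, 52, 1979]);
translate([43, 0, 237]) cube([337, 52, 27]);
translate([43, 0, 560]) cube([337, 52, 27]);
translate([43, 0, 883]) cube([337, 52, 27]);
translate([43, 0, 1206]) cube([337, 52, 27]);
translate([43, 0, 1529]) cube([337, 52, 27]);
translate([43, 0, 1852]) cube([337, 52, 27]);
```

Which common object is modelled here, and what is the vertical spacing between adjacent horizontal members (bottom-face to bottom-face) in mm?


A ladder. The rung spacing is 323 mm.

Two tall 43×52 posts with 6 short bars between them — a ladder. Adjacent rungs sit at z = 237 and z = 560, so the spacing is 560 − 237 = 323 mm.


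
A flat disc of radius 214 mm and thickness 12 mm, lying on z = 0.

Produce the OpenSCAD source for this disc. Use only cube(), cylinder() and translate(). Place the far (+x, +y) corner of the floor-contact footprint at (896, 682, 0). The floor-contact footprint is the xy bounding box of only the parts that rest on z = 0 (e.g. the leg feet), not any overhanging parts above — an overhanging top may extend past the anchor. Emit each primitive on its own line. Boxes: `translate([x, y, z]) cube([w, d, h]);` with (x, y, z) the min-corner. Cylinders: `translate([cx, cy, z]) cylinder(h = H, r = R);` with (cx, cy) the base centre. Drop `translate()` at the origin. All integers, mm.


translate([682, 468, 0]) cylinder(h = 12, r = 214);


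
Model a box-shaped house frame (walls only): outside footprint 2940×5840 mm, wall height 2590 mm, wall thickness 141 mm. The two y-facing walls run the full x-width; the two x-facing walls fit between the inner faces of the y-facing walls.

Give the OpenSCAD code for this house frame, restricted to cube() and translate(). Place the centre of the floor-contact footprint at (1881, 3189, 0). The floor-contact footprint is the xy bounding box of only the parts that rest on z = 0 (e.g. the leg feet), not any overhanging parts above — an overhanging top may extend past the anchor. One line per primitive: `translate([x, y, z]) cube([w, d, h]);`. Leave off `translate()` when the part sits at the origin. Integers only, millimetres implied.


translate([411, 269, 0]) cube([2940, 141, 2590]);
translate([411, 5968, 0]) cube([2940, 141, 2590]);
translate([411, 410, 0]) cube([141, 5558, 2590]);
translate([3210, 410, 0]) cube([141, 5558, 2590]);


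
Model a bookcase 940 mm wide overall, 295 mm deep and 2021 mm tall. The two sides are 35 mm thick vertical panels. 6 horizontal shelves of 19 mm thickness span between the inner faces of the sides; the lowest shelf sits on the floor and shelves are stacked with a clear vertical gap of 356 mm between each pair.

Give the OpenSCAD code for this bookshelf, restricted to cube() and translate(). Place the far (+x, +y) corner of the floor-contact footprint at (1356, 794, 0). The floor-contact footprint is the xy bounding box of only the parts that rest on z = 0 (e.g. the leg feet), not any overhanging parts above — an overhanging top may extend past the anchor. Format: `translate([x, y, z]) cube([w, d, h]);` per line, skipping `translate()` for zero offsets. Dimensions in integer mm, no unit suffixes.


translate([416, 499, 0]) cube([35, 295, 2021]);
translate([1321, 499, 0]) cube([35, 295, 2021]);
translate([451, 499, 0]) cube([870, 295, 19]);
translate([451, 499, 375]) cube([870, 295, 19]);
translate([451, 499, 750]) cube([870, 295, 19]);
translate([451, 499, 1125]) cube([870, 295, 19]);
translate([451, 499, 1500]) cube([870, 295, 19]);
translate([451, 499, 1875]) cube([870, 295, 19]);


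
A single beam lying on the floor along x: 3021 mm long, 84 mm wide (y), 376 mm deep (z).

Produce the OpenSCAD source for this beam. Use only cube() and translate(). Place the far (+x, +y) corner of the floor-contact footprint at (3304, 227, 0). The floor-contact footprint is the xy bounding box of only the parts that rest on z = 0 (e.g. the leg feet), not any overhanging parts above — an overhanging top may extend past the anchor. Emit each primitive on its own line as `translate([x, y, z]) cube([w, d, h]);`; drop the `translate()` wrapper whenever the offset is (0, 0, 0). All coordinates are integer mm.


translate([283, 143, 0]) cube([3021, 84, 376]);


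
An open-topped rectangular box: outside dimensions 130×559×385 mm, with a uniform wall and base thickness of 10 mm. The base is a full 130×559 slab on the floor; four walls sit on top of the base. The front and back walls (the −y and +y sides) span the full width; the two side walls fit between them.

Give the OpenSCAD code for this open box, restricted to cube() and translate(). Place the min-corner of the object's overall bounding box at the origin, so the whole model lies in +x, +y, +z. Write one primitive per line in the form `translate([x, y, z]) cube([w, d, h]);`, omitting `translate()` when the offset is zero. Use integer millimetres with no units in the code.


cube([130, 559, 10]);
translate([0, 0, 10]) cube([130, 10, 375]);
translate([0, 549, 10]) cube([130, 10, 375]);
translate([0, 10, 10]) cube([10, 539, 375]);
translate([120, 10, 10]) cube([10, 539, 375]);


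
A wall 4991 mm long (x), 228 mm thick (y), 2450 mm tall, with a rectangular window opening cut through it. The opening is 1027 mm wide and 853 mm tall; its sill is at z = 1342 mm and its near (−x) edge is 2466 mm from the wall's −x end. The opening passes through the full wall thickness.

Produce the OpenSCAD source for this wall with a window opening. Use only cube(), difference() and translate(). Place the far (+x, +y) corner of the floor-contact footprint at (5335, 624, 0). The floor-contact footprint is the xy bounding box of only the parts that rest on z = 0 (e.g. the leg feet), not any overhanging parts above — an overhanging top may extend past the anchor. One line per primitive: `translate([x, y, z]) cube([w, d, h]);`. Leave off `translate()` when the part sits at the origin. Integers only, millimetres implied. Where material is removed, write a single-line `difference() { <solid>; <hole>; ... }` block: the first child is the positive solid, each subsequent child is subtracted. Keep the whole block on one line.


difference() { translate([344, 396, 0]) cube([4991, 228, 2450]); translate([2810, 396, 1342]) cube([1027, 228, 853]); }


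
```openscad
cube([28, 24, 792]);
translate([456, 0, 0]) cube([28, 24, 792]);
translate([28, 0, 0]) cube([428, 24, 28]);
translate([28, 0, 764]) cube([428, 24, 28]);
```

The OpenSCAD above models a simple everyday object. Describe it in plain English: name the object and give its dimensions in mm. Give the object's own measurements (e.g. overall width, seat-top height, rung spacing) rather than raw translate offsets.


A rectangular picture frame lying in the x–z plane (depth along y). The opening is 428 mm wide (x) by 736 mm tall (z), surrounded by a border 28 mm wide on all four sides. The frame is 24 mm deep and is made of two full-height vertical stiles with two horizontal rails fitted between them.


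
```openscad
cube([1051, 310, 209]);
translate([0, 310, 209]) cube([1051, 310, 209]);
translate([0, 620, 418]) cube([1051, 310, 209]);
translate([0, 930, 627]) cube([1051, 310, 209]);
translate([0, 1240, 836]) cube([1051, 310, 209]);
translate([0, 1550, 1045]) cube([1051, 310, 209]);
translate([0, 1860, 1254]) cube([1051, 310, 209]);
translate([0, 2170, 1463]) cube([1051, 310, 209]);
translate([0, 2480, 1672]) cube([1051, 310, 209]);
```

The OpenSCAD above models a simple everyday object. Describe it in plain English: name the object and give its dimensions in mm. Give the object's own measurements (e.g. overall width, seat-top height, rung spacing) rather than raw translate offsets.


A straight staircase of 9 solid steps. Each step is 1051 mm wide (x), 310 mm deep (y, the going) and 209 mm tall (the rise). The first step rests on the floor; each subsequent step sits one going further in +y and one rise higher in +z, directly behind and above the previous step with no overlap.


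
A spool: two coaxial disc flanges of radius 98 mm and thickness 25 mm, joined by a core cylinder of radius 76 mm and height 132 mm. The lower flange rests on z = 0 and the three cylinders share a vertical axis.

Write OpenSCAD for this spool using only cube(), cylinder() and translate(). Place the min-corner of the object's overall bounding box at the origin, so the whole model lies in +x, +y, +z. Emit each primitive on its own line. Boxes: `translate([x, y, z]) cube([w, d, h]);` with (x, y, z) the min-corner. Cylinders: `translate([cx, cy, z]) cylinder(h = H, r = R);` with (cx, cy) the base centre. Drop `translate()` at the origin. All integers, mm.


translate([98, 98, 0]) cylinder(h = 25, r = 98);
translate([98, 98, 25]) cylinder(h = 132, r = 76);
translate([98, 98, 157]) cylinder(h = 25, r = 98);


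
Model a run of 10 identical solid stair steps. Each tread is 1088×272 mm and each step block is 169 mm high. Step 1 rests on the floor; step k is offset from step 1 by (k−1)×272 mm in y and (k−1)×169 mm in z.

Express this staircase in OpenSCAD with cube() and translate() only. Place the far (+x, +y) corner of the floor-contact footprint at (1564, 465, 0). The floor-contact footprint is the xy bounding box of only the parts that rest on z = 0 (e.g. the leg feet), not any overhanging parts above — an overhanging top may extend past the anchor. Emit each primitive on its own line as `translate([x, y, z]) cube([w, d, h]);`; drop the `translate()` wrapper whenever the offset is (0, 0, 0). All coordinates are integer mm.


translate([476, 193, 0]) cube([1088, 272, 169]);
translate([476, 465, 169]) cube([1088, 272, 169]);
translate([476, 737, 338]) cube([1088, 272, 169]);
translate([476, 1009, 507]) cube([1088, 272, 169]);
translate([476, 1281, 676]) cube([1088, 272, 169]);
translate([476, 1553, 845]) cube([1088, 272, 169]);
translate([476, 1825, 1014]) cube([1088, 272, 169]);
translate([476, 2097, 1183]) cube([1088, 272, 169]);
translate([476, 2369, 1352]) cube([1088, 272, 169]);
translate([476, 2641, 1521]) cube([1088, 272, 169]);


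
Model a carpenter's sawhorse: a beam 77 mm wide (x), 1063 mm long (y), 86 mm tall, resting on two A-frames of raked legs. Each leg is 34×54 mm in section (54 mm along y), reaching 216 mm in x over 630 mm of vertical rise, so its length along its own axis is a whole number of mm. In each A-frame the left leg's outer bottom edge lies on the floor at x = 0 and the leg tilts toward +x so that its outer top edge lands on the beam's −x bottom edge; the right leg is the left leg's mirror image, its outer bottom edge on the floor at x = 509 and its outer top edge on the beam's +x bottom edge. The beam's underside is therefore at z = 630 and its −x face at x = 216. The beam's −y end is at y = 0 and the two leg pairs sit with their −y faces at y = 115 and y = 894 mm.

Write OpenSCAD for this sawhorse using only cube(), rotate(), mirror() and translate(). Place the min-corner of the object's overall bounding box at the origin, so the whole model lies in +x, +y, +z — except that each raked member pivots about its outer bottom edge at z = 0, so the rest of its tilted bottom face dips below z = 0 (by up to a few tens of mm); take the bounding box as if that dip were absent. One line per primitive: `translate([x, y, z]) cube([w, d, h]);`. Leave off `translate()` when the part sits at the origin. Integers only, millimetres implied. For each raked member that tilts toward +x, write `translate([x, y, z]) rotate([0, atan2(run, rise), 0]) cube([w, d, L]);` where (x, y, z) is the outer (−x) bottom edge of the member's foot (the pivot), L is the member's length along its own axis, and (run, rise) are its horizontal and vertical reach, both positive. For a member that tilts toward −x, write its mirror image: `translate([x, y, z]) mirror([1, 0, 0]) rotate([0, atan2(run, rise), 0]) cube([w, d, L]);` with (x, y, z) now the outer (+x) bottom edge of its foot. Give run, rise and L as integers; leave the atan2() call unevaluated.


translate([216, 0, 630]) cube([77, 1063, 86]);
translate([0, 115, 0]) rotate([0, atan2(216, 630), 0]) cube([34, 54, 666]);
translate([509, 115, 0]) mirror([1, 0, 0]) rotate([0, atan2(216, 630), 0]) cube([34, 54, 666]);
translate([0, 894, 0]) rotate([0, atan2(216, 630), 0]) cube([34, 54, 666]);
translate([509, 894, 0]) mirror([1, 0, 0]) rotate([0, atan2(216, 630), 0]) cube([34, 54, 666]);
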